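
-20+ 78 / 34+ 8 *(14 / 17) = -189 / 17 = -11.12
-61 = -61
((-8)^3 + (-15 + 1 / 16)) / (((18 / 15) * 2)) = -42155 / 192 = -219.56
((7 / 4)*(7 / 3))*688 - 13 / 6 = 16843 / 6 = 2807.17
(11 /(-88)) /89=-1 /712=-0.00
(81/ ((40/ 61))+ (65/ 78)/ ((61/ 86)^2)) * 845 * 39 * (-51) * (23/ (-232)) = 144048475765623/ 6906176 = 20857921.34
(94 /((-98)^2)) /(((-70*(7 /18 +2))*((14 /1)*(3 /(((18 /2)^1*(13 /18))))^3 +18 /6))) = -309777 /23162567050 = -0.00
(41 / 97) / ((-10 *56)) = -0.00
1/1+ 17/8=25/8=3.12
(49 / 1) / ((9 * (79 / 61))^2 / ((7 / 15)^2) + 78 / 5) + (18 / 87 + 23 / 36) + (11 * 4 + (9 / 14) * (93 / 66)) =357924830851979 / 7810133480226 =45.83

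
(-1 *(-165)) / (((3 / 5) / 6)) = 1650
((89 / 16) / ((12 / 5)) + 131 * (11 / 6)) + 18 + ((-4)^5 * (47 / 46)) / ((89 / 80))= -89082143 / 131008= -679.97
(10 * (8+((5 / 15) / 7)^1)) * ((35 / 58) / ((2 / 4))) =8450 / 87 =97.13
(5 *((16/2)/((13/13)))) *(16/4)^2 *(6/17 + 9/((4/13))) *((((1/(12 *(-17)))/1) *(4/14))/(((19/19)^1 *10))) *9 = -48312/2023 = -23.88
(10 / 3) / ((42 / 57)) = 95 / 21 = 4.52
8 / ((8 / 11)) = 11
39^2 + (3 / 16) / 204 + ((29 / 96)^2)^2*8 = 274531614689 / 180486144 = 1521.07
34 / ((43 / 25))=850 / 43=19.77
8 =8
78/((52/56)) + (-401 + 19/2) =-615/2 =-307.50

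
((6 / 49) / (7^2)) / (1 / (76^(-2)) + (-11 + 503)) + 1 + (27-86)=-436434569 / 7524734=-58.00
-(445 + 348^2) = -121549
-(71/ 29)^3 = -357911/ 24389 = -14.68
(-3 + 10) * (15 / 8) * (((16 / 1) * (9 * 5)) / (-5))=-1890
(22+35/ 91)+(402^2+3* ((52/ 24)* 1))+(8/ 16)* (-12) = 4202299/ 26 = 161626.88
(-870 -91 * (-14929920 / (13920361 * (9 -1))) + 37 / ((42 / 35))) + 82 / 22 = -8311496129 / 10096086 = -823.24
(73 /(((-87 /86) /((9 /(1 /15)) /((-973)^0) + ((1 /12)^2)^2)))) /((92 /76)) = -166956689401 /20746368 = -8047.51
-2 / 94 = -1 / 47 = -0.02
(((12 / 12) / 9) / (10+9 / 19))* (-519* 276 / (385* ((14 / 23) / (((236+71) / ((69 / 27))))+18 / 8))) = -3342169008 / 1909475645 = -1.75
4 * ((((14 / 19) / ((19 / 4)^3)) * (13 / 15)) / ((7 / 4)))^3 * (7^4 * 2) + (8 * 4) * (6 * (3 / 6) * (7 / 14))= 358562680873618456528 / 7469937851848293375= 48.00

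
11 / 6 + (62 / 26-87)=-6457 / 78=-82.78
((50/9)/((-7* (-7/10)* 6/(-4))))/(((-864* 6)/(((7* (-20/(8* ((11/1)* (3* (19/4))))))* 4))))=-625/9598743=-0.00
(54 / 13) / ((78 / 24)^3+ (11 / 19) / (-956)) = 1743744 / 14410357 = 0.12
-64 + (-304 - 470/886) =-163259/443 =-368.53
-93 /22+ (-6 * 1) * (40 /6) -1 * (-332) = 6331 /22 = 287.77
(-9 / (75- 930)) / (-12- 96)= -1 / 10260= -0.00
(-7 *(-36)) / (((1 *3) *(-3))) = -28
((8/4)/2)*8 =8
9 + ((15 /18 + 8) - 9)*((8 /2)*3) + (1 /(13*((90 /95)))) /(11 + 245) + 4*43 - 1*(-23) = 12100627 /59904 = 202.00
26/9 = 2.89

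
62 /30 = 31 /15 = 2.07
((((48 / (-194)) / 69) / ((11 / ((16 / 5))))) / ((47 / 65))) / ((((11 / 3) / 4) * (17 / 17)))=-19968 / 12687697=-0.00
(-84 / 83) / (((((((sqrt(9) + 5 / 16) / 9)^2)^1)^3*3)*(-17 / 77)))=19223112566439936 / 31273913553019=614.67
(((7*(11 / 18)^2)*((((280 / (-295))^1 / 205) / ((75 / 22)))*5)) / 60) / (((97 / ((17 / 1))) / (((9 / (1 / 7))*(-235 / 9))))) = 364769867 / 4276368675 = 0.09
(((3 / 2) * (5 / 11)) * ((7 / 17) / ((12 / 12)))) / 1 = 105 / 374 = 0.28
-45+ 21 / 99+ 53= 271 / 33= 8.21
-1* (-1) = 1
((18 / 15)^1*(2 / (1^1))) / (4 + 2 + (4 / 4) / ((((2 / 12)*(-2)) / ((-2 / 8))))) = 16 / 45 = 0.36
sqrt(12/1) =2 * sqrt(3) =3.46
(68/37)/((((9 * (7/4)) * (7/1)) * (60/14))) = 136/34965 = 0.00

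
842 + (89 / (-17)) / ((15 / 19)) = 835.37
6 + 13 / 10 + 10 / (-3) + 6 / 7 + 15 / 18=198 / 35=5.66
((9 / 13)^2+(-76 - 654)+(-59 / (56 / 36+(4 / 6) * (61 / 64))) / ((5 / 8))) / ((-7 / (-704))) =-41430397888 / 533195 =-77702.15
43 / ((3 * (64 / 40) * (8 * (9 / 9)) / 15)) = 16.80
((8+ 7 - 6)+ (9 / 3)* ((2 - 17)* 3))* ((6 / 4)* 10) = -1890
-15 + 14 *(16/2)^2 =881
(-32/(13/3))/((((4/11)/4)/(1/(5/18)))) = -19008/65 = -292.43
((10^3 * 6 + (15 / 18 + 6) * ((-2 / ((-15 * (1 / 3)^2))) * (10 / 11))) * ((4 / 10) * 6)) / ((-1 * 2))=-396492 / 55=-7208.95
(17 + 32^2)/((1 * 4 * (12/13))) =4511/16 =281.94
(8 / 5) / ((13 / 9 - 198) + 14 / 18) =-36 / 4405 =-0.01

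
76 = 76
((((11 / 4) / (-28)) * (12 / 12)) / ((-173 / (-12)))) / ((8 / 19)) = -627 / 38752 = -0.02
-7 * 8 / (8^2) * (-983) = 6881 / 8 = 860.12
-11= -11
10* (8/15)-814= -2426/3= -808.67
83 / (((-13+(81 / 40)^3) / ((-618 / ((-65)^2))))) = 131312640 / 50794471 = 2.59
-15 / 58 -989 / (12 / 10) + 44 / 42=-501437 / 609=-823.38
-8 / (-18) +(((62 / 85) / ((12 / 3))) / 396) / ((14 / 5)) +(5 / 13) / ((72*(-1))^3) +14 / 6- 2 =0.78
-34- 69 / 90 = -1043 / 30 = -34.77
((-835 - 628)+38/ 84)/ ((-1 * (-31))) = -61427/ 1302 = -47.18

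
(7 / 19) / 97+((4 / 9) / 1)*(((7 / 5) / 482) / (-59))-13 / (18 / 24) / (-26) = 790621693 / 1179252765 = 0.67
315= 315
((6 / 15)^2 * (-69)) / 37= -276 / 925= -0.30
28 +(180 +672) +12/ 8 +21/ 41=72325/ 82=882.01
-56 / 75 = -0.75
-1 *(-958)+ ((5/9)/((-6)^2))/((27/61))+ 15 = 8512109/8748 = 973.03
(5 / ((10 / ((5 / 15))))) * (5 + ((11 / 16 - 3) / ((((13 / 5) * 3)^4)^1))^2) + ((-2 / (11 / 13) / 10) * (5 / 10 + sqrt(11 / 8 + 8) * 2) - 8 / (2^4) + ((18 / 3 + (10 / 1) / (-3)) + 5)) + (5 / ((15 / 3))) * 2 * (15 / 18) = 4317230411434670911 / 452137742325434880 - 13 * sqrt(6) / 22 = 8.10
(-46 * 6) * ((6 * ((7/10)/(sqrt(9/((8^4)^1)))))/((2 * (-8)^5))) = 483/1280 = 0.38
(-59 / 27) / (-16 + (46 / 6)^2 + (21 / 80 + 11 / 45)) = -944 / 18699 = -0.05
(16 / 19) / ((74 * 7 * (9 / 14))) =16 / 6327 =0.00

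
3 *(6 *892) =16056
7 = 7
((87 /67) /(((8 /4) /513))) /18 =18.50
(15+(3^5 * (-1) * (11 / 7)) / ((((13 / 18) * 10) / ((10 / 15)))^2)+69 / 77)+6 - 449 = -20000869 / 46475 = -430.36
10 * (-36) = -360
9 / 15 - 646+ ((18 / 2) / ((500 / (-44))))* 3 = -80972 / 125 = -647.78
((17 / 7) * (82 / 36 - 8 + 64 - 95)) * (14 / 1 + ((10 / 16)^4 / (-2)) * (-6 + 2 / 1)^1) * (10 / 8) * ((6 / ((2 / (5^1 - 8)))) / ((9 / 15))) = 8230259725 / 344064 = 23920.72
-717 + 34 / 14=-5002 / 7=-714.57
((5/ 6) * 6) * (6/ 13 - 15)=-945/ 13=-72.69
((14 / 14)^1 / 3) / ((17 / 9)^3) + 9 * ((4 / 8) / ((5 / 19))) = 842553 / 49130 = 17.15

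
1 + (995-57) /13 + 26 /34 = 16336 /221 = 73.92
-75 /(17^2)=-75 /289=-0.26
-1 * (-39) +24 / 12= 41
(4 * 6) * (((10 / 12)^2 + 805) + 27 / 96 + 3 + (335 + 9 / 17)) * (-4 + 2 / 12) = -128880431 / 1224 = -105294.47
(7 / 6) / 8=7 / 48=0.15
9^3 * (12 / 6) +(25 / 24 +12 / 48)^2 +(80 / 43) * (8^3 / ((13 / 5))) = 587954671 / 321984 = 1826.04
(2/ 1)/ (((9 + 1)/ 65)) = 13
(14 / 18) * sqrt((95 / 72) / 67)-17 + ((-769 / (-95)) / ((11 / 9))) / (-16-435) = -8018936 / 471295 + 7 * sqrt(12730) / 7236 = -16.91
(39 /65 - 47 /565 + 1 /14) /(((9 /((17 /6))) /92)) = 202147 /11865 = 17.04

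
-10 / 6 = -1.67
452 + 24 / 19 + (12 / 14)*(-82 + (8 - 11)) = 50594 / 133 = 380.41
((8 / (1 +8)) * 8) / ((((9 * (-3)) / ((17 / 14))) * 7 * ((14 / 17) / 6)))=-9248 / 27783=-0.33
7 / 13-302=-3919 / 13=-301.46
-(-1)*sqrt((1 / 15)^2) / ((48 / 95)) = 19 / 144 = 0.13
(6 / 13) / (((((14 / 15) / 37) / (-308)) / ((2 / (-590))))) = 14652 / 767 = 19.10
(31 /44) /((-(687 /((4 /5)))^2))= -0.00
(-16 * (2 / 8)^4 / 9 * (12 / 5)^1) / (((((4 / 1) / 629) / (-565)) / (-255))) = -6041545 / 16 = -377596.56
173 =173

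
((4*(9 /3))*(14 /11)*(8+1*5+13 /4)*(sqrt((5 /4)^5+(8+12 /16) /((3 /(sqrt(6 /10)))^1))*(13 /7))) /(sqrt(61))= 845*sqrt(327936*sqrt(15)+1715625) /10736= 136.00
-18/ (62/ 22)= -198/ 31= -6.39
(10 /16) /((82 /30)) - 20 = -6485 /328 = -19.77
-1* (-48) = 48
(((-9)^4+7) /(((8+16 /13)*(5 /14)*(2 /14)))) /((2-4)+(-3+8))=1045954 /225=4648.68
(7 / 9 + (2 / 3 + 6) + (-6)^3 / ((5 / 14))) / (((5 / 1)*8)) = -26881 / 1800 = -14.93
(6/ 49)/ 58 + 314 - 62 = 358095/ 1421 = 252.00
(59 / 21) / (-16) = -0.18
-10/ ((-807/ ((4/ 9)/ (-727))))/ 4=-10/ 5280201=-0.00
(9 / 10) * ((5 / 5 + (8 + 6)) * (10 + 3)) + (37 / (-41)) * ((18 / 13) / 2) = 174.88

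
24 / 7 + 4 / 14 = 26 / 7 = 3.71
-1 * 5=-5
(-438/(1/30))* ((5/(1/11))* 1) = -722700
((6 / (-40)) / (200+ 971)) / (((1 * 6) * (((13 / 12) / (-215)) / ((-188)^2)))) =2279688 / 15223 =149.75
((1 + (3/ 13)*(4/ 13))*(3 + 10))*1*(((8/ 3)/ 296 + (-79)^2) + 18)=125749750/ 1443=87144.66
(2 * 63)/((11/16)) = 2016/11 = 183.27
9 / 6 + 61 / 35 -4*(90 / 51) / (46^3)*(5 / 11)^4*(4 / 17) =11686322069341 / 3603712460810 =3.24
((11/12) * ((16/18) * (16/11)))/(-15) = -32/405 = -0.08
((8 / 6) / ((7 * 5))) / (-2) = -2 / 105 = -0.02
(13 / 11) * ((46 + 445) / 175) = 3.32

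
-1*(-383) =383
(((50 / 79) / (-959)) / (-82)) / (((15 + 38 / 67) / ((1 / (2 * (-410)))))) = -335 / 531321893452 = -0.00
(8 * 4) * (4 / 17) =128 / 17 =7.53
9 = 9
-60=-60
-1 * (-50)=50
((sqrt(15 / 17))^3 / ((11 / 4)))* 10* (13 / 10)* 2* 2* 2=6240* sqrt(255) / 3179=31.34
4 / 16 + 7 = 29 / 4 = 7.25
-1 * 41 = -41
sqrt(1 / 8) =sqrt(2) / 4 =0.35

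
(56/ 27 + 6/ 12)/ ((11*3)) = 139/ 1782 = 0.08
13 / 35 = 0.37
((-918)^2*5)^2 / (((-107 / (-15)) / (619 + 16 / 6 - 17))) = 1504992178363626.17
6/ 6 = 1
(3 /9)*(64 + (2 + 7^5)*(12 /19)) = 3560.07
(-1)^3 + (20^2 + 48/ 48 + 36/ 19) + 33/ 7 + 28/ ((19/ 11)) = 56235/ 133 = 422.82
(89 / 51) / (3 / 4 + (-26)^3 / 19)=-6764 / 3582597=-0.00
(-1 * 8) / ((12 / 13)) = -8.67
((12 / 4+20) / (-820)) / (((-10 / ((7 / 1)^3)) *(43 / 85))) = 134113 / 70520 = 1.90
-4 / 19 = -0.21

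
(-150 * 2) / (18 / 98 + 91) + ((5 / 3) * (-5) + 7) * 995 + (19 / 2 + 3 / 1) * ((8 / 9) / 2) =-13314205 / 10053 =-1324.40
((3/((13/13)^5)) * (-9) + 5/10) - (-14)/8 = -24.75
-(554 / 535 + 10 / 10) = -1089 / 535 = -2.04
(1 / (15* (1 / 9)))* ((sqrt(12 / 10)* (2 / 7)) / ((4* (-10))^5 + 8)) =-3* sqrt(30) / 8959999300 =-0.00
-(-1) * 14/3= 14/3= 4.67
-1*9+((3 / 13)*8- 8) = -197 / 13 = -15.15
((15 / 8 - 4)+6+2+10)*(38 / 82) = 2413 / 328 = 7.36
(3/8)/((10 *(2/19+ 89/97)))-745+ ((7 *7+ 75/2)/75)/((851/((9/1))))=-95600175517/128330800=-744.95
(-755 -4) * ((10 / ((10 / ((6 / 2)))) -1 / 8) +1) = -23529 / 8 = -2941.12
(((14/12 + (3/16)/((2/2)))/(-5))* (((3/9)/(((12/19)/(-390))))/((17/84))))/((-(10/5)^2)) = -112385/1632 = -68.86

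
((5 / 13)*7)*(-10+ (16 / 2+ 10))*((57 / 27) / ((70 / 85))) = 55.21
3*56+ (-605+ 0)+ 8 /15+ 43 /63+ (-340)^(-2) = -3173728577 /7282800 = -435.78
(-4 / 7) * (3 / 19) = -0.09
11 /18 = 0.61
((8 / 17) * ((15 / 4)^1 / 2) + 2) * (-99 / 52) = -5.49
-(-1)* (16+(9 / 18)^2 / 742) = 47489 / 2968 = 16.00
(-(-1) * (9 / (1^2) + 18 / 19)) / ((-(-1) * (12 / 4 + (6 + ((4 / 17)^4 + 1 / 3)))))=47356407 / 44447764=1.07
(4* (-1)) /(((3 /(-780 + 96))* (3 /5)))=1520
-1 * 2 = -2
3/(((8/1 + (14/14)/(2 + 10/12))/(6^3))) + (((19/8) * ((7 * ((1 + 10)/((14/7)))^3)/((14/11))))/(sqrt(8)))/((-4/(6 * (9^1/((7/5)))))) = 5508/71-37554165 * sqrt(2)/7168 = -7331.69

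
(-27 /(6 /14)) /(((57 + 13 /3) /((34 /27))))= -119 /92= -1.29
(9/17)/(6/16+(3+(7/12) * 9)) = 0.06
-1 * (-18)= 18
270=270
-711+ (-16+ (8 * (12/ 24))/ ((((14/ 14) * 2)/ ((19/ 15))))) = -10867/ 15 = -724.47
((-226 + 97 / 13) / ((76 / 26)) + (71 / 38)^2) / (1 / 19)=-102917 / 76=-1354.17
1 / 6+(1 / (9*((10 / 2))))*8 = 31 / 90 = 0.34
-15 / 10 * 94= -141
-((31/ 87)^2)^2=-923521/ 57289761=-0.02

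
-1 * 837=-837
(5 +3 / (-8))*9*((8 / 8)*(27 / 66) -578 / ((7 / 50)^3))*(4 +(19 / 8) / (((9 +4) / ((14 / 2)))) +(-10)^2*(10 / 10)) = -5795332766245521 / 6278272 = -923077682.24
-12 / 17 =-0.71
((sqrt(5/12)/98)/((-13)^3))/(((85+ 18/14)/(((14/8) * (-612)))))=0.00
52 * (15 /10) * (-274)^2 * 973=5697817944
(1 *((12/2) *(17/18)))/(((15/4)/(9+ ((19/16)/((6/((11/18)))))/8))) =423725/31104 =13.62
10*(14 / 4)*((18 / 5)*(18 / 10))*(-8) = -9072 / 5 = -1814.40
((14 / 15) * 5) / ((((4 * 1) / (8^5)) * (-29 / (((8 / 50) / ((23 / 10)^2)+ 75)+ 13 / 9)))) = -41757442048 / 414207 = -100812.98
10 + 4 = 14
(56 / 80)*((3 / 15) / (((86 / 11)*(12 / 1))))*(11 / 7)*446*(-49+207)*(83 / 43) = 176927531 / 554700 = 318.96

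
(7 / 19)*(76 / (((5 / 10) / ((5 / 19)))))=280 / 19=14.74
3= 3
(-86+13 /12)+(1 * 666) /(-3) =-3683 /12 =-306.92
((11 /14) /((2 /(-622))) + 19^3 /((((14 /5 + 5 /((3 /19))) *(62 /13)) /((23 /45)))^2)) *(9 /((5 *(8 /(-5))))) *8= 15812923872149 /7192212412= 2198.62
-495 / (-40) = 99 / 8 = 12.38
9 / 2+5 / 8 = 41 / 8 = 5.12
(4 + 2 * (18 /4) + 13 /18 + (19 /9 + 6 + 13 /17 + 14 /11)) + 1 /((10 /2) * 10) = 335068 /14025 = 23.89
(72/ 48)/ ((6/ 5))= 5/ 4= 1.25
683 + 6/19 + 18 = 13325/19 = 701.32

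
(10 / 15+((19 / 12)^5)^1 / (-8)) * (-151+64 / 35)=1199780579 / 13934592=86.10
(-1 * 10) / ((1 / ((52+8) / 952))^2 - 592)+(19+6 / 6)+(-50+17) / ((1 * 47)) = 34771021 / 1799066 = 19.33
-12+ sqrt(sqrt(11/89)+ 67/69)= -12+ sqrt(423729 * sqrt(979)+ 36618783)/6141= -10.85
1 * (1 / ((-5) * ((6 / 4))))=-0.13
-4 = -4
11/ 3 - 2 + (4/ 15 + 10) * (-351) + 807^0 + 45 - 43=-53984/ 15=-3598.93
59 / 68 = 0.87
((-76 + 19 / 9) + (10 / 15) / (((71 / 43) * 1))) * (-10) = 734.85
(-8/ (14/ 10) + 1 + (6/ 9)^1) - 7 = -232/ 21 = -11.05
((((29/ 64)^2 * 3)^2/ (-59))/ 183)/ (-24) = 707281/ 483049603072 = 0.00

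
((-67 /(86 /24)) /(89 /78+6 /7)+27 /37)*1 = -14975757 /1735781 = -8.63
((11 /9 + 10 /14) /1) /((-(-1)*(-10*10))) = -0.02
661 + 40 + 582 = 1283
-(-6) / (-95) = -6 / 95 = -0.06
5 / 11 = 0.45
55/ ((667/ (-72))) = -3960/ 667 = -5.94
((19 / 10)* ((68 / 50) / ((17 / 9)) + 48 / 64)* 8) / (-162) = -931 / 6750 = -0.14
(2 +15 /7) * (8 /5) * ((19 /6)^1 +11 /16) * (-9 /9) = -1073 /42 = -25.55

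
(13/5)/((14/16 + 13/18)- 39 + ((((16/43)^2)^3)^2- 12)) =-37402214426237771511336/710681932398323305455625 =-0.05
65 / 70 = 13 / 14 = 0.93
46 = 46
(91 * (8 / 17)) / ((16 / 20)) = 910 / 17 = 53.53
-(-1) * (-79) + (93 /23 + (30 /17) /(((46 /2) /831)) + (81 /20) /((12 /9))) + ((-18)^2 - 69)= 7721173 /31280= 246.84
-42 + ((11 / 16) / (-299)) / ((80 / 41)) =-16074691 / 382720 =-42.00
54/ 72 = 3/ 4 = 0.75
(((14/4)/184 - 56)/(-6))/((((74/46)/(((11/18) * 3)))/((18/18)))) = 25179/2368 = 10.63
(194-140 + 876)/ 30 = 31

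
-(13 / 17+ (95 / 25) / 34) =-149 / 170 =-0.88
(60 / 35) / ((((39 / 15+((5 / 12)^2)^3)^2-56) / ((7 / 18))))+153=1678207583373851583 / 10969648268287511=152.99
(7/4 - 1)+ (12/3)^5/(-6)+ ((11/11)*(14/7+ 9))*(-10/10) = -2171/12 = -180.92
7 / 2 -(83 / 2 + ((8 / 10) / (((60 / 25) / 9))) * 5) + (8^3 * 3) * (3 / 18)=203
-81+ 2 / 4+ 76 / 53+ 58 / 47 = -387759 / 4982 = -77.83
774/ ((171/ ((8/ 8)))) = 86/ 19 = 4.53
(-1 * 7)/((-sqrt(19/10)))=7 * sqrt(190)/19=5.08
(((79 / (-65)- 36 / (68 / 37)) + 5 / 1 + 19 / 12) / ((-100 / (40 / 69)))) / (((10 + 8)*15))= 188561 / 617584500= 0.00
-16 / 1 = -16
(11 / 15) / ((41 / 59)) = 649 / 615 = 1.06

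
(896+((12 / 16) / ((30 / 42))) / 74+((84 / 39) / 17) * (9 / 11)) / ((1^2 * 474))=3224124491 / 1705395120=1.89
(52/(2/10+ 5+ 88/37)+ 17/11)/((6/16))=172872/7711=22.42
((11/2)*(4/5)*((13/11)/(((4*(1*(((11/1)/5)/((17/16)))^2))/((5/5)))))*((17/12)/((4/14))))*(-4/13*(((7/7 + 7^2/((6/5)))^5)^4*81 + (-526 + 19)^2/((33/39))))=-1863296307245683956738438208861960149711798103801245665/184560711441970102272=-10095844845242400360954450000000000.00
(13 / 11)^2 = 169 / 121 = 1.40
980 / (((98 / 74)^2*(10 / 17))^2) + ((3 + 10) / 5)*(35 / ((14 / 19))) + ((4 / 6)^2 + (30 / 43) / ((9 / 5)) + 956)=911100516811 / 455301630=2001.09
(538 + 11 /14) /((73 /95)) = 716585 /1022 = 701.16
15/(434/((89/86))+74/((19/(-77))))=25365/202034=0.13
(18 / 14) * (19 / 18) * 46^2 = 20102 / 7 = 2871.71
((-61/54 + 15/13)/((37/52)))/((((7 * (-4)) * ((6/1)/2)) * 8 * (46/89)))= -1513/15440544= -0.00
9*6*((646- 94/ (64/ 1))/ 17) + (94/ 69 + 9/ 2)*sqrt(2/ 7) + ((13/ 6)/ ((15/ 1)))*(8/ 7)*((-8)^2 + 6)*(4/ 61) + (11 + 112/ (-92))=809*sqrt(14)/ 966 + 7067861921/ 3434544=2061.01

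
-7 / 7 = -1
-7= -7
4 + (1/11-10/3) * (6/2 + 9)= -384/11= -34.91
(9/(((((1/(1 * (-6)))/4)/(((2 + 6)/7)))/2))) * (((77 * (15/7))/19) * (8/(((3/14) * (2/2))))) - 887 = -3058133/19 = -160954.37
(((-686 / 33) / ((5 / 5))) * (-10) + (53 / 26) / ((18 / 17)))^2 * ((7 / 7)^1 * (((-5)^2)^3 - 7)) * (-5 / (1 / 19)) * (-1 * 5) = 1442355744370818425 / 4416984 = 326547649792.44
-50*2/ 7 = -100/ 7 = -14.29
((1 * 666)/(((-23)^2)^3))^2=443556/21914624432020321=0.00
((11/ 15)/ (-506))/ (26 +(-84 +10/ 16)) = 4/ 158355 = 0.00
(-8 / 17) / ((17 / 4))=-32 / 289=-0.11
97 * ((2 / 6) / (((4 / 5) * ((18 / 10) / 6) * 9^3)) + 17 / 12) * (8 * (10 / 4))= 18056065 / 6561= 2752.03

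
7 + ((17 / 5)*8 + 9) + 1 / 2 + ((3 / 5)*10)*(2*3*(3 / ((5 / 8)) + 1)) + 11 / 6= 763 / 3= 254.33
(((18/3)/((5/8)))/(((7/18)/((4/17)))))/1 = 3456/595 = 5.81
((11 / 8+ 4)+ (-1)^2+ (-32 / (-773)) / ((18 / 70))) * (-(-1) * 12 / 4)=363767 / 18552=19.61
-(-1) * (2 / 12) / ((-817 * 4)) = -1 / 19608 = -0.00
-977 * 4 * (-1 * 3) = 11724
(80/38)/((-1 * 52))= -10/247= -0.04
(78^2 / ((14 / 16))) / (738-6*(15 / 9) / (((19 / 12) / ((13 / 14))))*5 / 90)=693576 / 73583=9.43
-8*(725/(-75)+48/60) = 1064/15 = 70.93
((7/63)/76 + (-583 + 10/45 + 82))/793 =-38059/60268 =-0.63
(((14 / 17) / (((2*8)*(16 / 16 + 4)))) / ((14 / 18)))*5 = 9 / 136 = 0.07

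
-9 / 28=-0.32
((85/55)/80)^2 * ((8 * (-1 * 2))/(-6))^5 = 36992/735075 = 0.05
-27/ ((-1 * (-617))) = -27/ 617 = -0.04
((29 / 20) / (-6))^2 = 841 / 14400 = 0.06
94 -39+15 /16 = 895 /16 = 55.94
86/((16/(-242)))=-5203/4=-1300.75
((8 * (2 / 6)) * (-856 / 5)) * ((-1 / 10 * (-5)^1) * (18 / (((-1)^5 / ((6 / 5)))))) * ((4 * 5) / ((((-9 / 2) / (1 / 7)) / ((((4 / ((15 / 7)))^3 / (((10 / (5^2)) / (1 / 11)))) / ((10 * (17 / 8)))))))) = -687210496 / 3155625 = -217.77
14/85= 0.16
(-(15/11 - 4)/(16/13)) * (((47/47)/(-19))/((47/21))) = -7917/157168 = -0.05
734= 734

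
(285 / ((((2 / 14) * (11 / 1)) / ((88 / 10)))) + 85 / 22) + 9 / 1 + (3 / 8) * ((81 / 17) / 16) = 38512433 / 23936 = 1608.98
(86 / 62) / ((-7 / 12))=-516 / 217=-2.38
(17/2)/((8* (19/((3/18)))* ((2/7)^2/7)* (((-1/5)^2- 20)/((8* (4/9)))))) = -145775/1023948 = -0.14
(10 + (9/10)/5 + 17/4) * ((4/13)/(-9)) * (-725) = 1073/3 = 357.67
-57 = -57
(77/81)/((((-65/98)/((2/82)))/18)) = -15092/23985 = -0.63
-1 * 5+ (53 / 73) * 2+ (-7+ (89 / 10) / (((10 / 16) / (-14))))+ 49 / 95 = -7260673 / 34675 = -209.39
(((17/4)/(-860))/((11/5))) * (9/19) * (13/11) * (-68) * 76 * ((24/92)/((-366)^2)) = 11271/890576698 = 0.00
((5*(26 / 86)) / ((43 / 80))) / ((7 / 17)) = 88400 / 12943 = 6.83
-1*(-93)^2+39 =-8610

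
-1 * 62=-62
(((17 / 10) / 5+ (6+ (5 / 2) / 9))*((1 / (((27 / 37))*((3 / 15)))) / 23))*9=55093 / 3105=17.74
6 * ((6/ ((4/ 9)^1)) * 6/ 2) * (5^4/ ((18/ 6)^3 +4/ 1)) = 4899.19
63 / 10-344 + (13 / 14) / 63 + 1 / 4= -2976179 / 8820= -337.44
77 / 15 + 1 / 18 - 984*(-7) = 620387 / 90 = 6893.19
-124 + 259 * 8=1948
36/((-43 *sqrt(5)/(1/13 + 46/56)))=-2943 *sqrt(5)/19565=-0.34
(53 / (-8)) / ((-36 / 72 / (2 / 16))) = 53 / 32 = 1.66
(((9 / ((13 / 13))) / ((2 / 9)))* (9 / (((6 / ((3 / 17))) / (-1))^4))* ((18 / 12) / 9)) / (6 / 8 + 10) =0.00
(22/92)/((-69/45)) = -165/1058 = -0.16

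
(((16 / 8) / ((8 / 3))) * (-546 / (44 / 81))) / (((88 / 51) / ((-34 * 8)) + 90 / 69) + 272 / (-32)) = 1322865999 / 12638120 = 104.67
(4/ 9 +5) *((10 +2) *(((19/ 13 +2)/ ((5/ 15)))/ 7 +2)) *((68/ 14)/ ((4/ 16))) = 172448/ 39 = 4421.74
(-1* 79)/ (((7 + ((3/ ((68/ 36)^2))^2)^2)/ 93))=-979.62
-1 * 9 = -9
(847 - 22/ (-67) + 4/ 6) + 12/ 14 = 1194335/ 1407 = 848.85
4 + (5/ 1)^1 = 9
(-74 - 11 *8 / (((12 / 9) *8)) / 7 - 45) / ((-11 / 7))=3365 / 44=76.48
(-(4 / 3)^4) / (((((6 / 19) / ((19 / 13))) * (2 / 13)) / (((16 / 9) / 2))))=-184832 / 2187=-84.51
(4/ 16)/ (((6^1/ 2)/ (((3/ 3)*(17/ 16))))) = 17/ 192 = 0.09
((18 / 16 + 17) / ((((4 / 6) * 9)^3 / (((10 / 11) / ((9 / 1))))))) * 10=0.08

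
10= 10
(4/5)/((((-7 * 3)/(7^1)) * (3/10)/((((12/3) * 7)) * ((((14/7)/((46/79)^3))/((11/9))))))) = -27610184/133837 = -206.30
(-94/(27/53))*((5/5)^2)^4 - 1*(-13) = -4631/27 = -171.52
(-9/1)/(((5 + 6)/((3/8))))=-27/88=-0.31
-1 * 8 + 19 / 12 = -77 / 12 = -6.42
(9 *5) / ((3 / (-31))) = -465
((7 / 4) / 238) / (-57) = -1 / 7752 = -0.00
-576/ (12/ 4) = -192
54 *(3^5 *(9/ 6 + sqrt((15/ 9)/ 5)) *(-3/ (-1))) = 13122 *sqrt(3) + 59049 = 81776.97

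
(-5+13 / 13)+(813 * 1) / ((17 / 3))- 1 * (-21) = 2728 / 17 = 160.47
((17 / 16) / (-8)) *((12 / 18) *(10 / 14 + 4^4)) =-10183 / 448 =-22.73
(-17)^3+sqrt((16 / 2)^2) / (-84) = -103175 / 21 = -4913.10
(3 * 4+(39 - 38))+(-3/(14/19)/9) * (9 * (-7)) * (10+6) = 469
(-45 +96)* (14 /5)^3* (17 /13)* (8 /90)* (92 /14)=20844992 /24375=855.18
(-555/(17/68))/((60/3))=-111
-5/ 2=-2.50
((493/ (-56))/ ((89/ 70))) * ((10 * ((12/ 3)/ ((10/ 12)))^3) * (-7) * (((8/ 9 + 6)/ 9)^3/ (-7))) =-30078900224/ 8758935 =-3434.08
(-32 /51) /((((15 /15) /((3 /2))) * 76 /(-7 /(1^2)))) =28 /323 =0.09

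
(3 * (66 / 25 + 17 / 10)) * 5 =651 / 10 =65.10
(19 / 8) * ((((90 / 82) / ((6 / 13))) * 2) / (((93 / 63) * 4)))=1.91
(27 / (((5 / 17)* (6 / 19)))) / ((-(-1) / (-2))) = -2907 / 5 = -581.40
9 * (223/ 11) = 182.45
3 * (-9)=-27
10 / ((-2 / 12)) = -60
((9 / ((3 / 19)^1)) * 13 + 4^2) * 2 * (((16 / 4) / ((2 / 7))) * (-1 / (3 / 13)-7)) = -720664 / 3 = -240221.33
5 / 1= 5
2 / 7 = 0.29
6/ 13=0.46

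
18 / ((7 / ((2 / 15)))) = 12 / 35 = 0.34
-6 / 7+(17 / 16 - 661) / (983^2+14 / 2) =-92838329 / 108225152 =-0.86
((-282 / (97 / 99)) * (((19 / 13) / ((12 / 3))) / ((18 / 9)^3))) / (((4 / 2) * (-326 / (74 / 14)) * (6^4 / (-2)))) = -363451 / 2209998336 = -0.00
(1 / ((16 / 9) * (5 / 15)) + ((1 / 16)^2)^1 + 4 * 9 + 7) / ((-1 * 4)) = -11.17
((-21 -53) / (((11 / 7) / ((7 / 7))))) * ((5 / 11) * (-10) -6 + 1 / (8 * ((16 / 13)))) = 3808595 / 7744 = 491.81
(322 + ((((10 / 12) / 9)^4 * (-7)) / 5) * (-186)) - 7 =446437565 / 1417176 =315.02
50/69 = 0.72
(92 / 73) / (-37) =-92 / 2701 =-0.03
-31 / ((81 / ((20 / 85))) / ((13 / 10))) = -806 / 6885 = -0.12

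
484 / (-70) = -242 / 35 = -6.91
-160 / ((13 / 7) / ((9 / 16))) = -630 / 13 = -48.46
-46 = -46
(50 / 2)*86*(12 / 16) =3225 / 2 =1612.50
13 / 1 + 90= 103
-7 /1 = -7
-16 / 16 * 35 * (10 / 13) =-350 / 13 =-26.92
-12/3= -4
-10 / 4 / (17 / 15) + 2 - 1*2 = -75 / 34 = -2.21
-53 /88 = -0.60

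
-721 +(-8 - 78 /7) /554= -1398086 /1939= -721.03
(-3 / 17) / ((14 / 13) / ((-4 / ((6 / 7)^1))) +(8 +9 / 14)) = -546 / 26027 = -0.02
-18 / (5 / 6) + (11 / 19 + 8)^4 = 3515484137 / 651605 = 5395.12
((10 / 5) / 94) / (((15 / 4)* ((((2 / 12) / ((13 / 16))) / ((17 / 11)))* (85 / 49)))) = 637 / 25850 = 0.02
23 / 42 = 0.55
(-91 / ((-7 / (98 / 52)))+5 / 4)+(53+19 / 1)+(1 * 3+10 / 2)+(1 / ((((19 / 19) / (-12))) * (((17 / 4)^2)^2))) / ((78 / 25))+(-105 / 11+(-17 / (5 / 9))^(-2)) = 372240759329 / 3869694972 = 96.19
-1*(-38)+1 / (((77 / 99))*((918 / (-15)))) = 9039 / 238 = 37.98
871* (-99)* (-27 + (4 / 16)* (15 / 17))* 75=11776725675 / 68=173187142.28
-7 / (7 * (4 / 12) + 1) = -21 / 10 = -2.10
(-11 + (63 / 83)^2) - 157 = -167.42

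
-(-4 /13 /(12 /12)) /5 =4 /65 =0.06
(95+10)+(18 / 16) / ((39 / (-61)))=103.24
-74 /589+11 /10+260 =1537139 /5890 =260.97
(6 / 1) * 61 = 366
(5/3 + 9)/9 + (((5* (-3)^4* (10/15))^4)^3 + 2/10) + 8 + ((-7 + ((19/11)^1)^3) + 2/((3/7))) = 26969754543341287056885000002193077/179685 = 150094635296999121000000000000.00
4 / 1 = 4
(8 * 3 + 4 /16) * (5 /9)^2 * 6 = 2425 /54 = 44.91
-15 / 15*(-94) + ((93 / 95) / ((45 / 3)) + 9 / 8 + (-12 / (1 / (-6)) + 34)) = 764523 / 3800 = 201.19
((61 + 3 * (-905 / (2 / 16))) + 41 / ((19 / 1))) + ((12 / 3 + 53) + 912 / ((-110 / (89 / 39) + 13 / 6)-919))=-211498728765 / 9791251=-21600.79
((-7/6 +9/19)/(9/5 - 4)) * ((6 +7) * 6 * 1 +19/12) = 25.07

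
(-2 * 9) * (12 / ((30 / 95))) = -684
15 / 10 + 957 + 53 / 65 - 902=7451 / 130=57.32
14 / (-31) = -14 / 31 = -0.45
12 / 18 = 2 / 3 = 0.67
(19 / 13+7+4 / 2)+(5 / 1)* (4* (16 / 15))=1240 / 39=31.79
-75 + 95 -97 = -77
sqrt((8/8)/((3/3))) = 1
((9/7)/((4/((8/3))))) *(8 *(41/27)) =656/63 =10.41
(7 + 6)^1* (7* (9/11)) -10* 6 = 159/11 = 14.45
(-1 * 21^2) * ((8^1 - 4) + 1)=-2205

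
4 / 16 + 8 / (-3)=-29 / 12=-2.42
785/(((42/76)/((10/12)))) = 74575/63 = 1183.73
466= 466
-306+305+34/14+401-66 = 2355/7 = 336.43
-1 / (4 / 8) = -2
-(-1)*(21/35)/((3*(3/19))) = 19/15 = 1.27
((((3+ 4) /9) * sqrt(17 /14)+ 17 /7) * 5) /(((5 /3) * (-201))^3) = -17 /52633525 -sqrt(238) /135343350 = -0.00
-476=-476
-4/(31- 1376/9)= 36/1097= 0.03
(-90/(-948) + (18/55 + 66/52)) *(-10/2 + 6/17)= -95541/12155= -7.86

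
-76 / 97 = -0.78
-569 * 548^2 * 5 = -854364880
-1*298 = -298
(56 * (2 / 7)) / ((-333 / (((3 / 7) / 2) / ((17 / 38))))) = -304 / 13209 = -0.02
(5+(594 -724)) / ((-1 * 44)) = 125 / 44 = 2.84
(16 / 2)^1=8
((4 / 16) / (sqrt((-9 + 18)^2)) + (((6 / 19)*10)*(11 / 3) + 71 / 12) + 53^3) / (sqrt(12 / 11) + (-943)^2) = 498104999291053 / 2974853355407658-50921927*sqrt(33) / 1487426677703829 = 0.17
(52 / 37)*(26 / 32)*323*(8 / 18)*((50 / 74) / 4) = 27.69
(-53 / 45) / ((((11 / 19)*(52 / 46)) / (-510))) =393737 / 429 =917.80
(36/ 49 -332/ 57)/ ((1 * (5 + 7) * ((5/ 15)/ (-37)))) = 131498/ 2793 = 47.08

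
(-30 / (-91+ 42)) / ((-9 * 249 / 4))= -40 / 36603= -0.00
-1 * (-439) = 439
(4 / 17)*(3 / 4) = 3 / 17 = 0.18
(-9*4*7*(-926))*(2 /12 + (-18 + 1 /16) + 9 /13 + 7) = -61147947 /26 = -2351844.12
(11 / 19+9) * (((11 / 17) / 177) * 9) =6006 / 19057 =0.32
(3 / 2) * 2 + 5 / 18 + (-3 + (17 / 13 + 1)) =605 / 234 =2.59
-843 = -843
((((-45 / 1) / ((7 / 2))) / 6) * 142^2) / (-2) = 151230 / 7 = 21604.29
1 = 1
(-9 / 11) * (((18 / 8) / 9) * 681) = -6129 / 44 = -139.30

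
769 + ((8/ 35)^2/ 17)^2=333500404721/ 433680625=769.00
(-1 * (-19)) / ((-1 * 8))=-19 / 8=-2.38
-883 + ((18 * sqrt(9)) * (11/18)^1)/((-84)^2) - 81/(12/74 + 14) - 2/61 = -16703861375/18794832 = -888.75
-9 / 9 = -1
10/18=5/9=0.56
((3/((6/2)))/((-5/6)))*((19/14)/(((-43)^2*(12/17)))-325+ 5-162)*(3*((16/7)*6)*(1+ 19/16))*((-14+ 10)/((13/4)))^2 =172482394752/2187367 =78853.89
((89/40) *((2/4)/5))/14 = 89/5600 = 0.02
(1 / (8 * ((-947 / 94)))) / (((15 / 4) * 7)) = -47 / 99435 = -0.00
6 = 6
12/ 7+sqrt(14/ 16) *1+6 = sqrt(14)/ 4+54/ 7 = 8.65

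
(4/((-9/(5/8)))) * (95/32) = -475/576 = -0.82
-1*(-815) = 815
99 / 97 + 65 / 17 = 7988 / 1649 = 4.84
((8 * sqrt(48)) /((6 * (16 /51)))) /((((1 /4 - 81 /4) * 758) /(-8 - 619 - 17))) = 2737 * sqrt(3) /3790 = 1.25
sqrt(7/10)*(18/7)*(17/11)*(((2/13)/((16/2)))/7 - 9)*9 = -901935*sqrt(70)/28028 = -269.24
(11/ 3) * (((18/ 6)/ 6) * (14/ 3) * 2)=154/ 9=17.11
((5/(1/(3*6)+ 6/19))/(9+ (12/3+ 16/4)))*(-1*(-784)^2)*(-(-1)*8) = -8408494080/2159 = -3894624.40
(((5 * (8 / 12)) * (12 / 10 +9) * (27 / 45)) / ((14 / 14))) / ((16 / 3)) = 153 / 40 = 3.82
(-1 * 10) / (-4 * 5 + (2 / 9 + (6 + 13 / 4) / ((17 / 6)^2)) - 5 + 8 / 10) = 65025 / 148423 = 0.44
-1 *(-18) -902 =-884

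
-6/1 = -6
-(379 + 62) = -441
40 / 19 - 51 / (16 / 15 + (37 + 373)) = 232105 / 117154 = 1.98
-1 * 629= -629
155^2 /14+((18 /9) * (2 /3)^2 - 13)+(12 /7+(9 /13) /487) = 1360627999 /797706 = 1705.68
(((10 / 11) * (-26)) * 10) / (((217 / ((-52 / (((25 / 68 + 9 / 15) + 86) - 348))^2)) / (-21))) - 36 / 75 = 169952354532 / 397332594725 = 0.43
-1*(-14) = 14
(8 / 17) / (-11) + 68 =12708 / 187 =67.96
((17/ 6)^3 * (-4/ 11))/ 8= -4913/ 4752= -1.03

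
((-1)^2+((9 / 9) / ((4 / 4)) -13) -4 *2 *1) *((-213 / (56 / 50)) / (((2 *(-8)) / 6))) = -303525 / 224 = -1355.02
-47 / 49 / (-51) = 47 / 2499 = 0.02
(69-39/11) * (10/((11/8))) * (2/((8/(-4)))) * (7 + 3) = -576000/121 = -4760.33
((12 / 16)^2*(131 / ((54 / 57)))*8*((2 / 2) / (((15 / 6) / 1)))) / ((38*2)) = 131 / 40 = 3.28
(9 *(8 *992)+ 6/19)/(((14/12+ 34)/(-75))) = -610677900/4009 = -152326.74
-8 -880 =-888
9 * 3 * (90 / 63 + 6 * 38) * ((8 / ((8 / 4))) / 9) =19272 / 7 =2753.14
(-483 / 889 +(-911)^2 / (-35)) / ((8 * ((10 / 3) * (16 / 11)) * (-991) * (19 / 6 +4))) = 0.09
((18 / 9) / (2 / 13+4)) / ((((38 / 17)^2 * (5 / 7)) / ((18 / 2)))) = 26299 / 21660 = 1.21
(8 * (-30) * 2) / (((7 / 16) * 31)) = -7680 / 217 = -35.39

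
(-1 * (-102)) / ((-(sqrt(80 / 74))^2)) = -1887 / 20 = -94.35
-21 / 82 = -0.26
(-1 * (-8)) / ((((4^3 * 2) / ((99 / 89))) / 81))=5.63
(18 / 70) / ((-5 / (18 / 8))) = -81 / 700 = -0.12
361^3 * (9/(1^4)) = 423412929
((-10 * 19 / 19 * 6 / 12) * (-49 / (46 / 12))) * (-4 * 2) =-11760 / 23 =-511.30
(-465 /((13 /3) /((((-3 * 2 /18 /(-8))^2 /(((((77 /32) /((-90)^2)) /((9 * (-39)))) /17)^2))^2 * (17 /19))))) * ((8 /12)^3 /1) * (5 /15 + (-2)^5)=15537241725218818389457920000000000 /35153041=441988553002251452142018700.00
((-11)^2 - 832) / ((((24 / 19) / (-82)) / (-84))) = -3877083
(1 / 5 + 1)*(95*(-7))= -798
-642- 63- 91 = -796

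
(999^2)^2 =996005996001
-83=-83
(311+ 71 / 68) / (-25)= -21219 / 1700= -12.48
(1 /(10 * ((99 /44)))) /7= 2 /315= 0.01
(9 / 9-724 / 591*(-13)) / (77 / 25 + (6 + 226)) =250075 / 3473307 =0.07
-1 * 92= -92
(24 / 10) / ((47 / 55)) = 132 / 47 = 2.81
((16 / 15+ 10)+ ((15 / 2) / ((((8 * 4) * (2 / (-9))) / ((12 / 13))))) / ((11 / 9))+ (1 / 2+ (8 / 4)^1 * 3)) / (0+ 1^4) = 1151101 / 68640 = 16.77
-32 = -32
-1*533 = -533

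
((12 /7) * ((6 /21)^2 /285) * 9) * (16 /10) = 0.01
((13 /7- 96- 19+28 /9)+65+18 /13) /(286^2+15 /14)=-71494 /133983603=-0.00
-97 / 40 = -2.42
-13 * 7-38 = -129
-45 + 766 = 721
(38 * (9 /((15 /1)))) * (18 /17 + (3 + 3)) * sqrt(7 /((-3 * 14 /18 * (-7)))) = 2736 * sqrt(21) /119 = 105.36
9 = 9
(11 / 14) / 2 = 11 / 28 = 0.39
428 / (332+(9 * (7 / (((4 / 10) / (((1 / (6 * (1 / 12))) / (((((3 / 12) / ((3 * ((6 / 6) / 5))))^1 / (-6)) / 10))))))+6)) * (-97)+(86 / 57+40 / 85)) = 103683 / 1064692621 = 0.00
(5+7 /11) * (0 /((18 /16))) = 0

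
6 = 6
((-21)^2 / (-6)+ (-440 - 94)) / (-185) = 3.28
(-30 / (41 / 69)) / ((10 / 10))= -50.49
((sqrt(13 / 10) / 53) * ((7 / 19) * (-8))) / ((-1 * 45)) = 28 * sqrt(130) / 226575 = 0.00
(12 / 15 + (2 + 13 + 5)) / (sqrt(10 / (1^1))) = 52 *sqrt(10) / 25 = 6.58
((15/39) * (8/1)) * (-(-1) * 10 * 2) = 800/13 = 61.54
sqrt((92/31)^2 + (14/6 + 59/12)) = 4.01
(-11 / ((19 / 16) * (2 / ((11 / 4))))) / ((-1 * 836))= 11 / 722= 0.02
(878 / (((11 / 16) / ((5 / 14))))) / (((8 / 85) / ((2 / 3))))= 746300 / 231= 3230.74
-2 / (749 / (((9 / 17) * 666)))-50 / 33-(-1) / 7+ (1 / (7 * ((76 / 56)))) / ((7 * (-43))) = -794429513 / 343294413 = -2.31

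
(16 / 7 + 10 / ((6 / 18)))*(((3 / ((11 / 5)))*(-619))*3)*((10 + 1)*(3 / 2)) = -9442845 / 7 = -1348977.86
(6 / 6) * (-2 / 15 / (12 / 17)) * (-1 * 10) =17 / 9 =1.89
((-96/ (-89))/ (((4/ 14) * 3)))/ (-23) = -112/ 2047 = -0.05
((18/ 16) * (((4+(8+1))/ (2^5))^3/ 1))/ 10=19773/ 2621440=0.01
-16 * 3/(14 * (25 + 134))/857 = -8/317947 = -0.00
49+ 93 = 142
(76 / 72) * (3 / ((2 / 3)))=19 / 4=4.75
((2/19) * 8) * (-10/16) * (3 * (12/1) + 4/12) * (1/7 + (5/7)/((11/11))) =-2180/133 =-16.39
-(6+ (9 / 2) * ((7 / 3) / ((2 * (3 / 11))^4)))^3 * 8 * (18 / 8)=-1248234666472711 / 35831808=-34835938.69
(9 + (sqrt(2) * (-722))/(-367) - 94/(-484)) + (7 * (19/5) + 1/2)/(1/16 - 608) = 722 * sqrt(2)/367 + 107688219/11769670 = 11.93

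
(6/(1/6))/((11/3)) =108/11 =9.82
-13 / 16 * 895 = -11635 / 16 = -727.19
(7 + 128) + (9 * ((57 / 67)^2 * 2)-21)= 570228 / 4489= 127.03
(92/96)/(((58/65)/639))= 318435/464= 686.28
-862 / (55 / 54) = -46548 / 55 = -846.33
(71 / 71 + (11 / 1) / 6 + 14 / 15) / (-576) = -113 / 17280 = -0.01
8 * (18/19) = 144/19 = 7.58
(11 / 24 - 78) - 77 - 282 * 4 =-1282.54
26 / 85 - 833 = -70779 / 85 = -832.69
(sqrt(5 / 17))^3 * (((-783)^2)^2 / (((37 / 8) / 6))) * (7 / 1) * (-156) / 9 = -10945570910339520 * sqrt(85) / 10693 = -9437312037625.27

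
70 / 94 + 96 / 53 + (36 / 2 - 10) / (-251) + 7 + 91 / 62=426099243 / 38764942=10.99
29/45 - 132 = -5911/45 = -131.36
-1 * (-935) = 935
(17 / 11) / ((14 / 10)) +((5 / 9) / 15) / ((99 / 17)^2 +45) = 7480289 / 6773382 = 1.10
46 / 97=0.47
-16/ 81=-0.20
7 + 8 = 15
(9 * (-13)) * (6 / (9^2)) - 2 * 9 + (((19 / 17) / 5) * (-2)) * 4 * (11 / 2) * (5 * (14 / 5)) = -41912 / 255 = -164.36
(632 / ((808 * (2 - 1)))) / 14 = 0.06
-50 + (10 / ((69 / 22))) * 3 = -930 / 23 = -40.43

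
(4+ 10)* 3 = 42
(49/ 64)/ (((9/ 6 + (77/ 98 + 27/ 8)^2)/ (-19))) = -45619/ 58993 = -0.77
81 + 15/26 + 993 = 27939/26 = 1074.58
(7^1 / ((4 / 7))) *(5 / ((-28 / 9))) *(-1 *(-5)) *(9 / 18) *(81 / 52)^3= -837019575 / 4499456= -186.03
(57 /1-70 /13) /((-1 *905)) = -0.06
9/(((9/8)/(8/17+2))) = 336/17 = 19.76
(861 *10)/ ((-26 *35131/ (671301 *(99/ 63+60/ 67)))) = -36743660235/ 2353777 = -15610.51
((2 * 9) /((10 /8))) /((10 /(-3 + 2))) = -36 /25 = -1.44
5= 5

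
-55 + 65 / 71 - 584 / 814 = -1583612 / 28897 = -54.80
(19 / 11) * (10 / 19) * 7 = 6.36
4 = 4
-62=-62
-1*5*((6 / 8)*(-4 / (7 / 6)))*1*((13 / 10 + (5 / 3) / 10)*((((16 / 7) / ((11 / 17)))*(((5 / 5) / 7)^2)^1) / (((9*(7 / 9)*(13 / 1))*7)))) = 3264 / 1529437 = 0.00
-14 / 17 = -0.82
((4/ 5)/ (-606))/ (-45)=2/ 68175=0.00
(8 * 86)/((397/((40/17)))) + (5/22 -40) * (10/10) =-5299935/148478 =-35.70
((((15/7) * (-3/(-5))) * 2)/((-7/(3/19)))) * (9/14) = -243/6517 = -0.04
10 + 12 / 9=34 / 3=11.33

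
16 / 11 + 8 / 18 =188 / 99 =1.90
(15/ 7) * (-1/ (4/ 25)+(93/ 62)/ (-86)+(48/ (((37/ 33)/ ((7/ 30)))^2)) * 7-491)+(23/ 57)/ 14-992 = -2026.36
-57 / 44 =-1.30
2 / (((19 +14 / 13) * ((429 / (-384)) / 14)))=-3584 / 2871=-1.25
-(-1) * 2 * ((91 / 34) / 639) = 91 / 10863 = 0.01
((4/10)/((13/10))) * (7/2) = 14/13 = 1.08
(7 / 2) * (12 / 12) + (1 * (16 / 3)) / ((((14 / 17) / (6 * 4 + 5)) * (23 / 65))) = 516101 / 966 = 534.27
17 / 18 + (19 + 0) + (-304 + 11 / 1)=-4915 / 18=-273.06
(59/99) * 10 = 590/99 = 5.96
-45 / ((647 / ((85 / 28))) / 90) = -172125 / 9058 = -19.00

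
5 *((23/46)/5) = 1/2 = 0.50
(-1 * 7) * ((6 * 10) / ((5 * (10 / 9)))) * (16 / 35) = -864 / 25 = -34.56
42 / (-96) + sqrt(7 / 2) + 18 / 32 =1 / 8 + sqrt(14) / 2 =2.00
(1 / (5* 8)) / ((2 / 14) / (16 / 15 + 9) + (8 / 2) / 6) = 3171 / 86360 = 0.04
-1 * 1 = -1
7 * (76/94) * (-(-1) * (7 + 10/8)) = 4389/94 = 46.69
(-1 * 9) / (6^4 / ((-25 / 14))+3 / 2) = 150 / 12071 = 0.01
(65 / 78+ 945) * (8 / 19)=22700 / 57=398.25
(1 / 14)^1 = 0.07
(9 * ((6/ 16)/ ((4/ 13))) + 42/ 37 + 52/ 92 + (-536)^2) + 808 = 7845993133/ 27232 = 288116.67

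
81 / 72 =9 / 8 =1.12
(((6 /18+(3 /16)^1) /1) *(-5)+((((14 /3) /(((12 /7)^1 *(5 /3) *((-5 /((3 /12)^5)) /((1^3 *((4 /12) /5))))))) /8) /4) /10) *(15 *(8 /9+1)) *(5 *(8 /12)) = -32640000833 /132710400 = -245.95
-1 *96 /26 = -48 /13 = -3.69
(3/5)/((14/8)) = 12/35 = 0.34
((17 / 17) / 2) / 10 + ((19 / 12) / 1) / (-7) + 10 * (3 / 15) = 383 / 210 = 1.82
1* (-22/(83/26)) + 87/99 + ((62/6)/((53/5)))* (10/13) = -9931991/1887171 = -5.26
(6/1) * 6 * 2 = 72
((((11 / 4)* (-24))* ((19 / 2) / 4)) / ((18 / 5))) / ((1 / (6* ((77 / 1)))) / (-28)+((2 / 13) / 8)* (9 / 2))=-1464463 / 2908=-503.60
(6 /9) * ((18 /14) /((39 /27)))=0.59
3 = 3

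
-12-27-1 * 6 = -45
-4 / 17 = -0.24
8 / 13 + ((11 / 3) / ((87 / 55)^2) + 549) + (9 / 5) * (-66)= 638026996 / 1475955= 432.28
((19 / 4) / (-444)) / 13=-19 / 23088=-0.00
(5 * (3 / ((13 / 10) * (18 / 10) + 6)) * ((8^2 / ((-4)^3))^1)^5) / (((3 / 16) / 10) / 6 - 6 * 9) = 80000 / 2401781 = 0.03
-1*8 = -8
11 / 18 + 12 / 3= 83 / 18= 4.61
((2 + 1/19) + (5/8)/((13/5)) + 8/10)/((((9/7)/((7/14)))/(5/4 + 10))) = 213913/15808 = 13.53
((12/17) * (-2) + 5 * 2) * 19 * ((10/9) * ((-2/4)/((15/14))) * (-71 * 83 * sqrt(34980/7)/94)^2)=-561626890756580/337977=-1661731096.37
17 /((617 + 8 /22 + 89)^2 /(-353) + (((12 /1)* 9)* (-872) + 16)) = -726121 /4082228980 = -0.00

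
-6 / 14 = -3 / 7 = -0.43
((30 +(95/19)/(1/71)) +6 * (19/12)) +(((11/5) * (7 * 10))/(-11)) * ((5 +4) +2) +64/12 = 245.83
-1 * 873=-873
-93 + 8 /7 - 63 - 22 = -1238 /7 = -176.86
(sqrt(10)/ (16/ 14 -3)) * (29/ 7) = -29 * sqrt(10)/ 13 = -7.05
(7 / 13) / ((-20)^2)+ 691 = 691.00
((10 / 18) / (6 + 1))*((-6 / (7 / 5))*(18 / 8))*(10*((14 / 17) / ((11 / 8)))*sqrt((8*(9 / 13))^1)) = -36000*sqrt(26) / 17017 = -10.79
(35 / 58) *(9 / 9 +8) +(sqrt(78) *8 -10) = -265 / 58 +8 *sqrt(78) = 66.09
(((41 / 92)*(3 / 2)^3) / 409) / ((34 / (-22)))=-12177 / 5117408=-0.00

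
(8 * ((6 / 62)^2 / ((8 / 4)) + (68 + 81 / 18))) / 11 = 557416 / 10571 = 52.73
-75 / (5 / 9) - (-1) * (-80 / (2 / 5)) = -335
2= 2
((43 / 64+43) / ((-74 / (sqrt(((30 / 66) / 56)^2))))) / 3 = -13975 / 8752128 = -0.00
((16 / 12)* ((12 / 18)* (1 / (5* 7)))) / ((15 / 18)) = 16 / 525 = 0.03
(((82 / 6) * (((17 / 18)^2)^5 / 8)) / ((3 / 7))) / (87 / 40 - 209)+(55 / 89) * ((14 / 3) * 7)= 477379674004966047805 / 23660318768054141952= 20.18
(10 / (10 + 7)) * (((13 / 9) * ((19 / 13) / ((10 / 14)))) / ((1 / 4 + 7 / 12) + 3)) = 532 / 1173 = 0.45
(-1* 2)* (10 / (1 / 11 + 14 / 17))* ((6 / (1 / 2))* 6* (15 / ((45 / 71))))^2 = -1206613760 / 19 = -63505987.37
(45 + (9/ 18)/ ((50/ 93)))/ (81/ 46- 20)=-105639/ 41950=-2.52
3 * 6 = 18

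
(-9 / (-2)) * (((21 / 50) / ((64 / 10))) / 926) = 189 / 592640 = 0.00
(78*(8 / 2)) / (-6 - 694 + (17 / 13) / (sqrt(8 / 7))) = -42182400 / 94639711 - 137904*sqrt(14) / 662477977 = -0.45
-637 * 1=-637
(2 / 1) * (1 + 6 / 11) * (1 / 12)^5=17 / 1368576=0.00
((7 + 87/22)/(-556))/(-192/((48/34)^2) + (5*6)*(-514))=0.00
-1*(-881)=881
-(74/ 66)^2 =-1369/ 1089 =-1.26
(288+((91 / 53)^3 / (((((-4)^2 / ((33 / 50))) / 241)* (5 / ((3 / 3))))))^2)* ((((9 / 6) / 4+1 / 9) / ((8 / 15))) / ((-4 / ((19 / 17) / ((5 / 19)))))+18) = 10232955015913585465976079 / 1543348794134528000000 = 6630.36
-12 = -12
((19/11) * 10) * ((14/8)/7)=95/22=4.32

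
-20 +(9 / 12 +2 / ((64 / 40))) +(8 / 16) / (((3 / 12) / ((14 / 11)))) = -15.45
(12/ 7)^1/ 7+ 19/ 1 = 943/ 49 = 19.24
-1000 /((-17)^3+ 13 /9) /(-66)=-375 /121561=-0.00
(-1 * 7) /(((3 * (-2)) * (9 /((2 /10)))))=7 /270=0.03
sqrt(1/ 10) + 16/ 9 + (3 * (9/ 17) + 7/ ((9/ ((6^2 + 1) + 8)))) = sqrt(10)/ 10 + 5870/ 153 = 38.68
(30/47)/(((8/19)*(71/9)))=2565/13348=0.19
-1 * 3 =-3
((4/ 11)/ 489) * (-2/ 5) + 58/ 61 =1559422/ 1640595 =0.95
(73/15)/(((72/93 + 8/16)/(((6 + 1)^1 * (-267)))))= -2819698/395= -7138.48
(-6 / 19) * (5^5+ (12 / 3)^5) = -24894 / 19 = -1310.21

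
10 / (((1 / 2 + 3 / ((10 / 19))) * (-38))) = -25 / 589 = -0.04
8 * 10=80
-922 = -922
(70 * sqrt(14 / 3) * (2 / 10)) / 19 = 14 * sqrt(42) / 57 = 1.59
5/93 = 0.05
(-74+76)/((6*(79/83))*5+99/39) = 2158/33549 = 0.06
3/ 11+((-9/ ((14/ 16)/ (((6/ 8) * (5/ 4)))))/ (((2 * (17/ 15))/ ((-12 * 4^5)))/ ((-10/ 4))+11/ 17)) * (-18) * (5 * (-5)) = -1308647571531/ 195171053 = -6705.13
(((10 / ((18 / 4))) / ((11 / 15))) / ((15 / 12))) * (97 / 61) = 7760 / 2013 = 3.85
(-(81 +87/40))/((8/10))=-3327/32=-103.97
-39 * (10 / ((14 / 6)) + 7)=-3081 / 7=-440.14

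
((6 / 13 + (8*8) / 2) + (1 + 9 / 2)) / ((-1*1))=-987 / 26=-37.96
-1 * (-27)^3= 19683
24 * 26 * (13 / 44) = 2028 / 11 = 184.36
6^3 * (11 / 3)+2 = 794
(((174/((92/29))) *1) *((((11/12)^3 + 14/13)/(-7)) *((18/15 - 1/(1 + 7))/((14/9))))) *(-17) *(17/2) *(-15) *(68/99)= -7372367644405/495086592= -14891.07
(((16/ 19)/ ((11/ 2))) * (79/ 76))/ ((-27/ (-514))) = 324848/ 107217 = 3.03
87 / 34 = 2.56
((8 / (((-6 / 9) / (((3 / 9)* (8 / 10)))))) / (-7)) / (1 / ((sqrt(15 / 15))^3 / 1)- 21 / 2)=-32 / 665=-0.05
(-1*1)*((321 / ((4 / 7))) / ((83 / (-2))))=2247 / 166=13.54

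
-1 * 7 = -7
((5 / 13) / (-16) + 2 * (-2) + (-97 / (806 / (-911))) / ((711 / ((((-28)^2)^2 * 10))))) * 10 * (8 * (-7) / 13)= -152082213214505 / 3724929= -40828217.99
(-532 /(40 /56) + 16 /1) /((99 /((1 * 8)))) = -29152 /495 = -58.89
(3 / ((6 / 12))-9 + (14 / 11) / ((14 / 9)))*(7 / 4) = -42 / 11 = -3.82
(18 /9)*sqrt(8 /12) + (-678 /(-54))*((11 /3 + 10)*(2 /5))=2*sqrt(6) /3 + 9266 /135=70.27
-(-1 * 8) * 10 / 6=40 / 3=13.33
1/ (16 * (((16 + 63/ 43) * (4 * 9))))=43/ 432576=0.00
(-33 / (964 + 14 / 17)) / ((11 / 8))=-204 / 8201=-0.02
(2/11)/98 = 1/539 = 0.00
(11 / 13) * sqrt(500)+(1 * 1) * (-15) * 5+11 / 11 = -74+110 * sqrt(5) / 13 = -55.08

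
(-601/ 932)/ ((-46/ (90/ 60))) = 1803/ 85744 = 0.02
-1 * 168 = -168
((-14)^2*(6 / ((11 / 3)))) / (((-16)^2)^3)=441 / 23068672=0.00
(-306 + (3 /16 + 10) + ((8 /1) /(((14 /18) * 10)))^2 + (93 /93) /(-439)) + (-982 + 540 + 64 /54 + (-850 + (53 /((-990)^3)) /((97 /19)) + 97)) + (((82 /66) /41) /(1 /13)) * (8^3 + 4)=-1285.30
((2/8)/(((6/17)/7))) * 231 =9163/8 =1145.38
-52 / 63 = -0.83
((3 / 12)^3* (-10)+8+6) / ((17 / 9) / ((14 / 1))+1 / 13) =362817 / 5552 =65.35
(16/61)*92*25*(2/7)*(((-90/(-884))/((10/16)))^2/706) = 47692800/7361852771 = 0.01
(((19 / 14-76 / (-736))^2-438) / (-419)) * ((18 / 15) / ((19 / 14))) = 2169237933 / 2358366640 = 0.92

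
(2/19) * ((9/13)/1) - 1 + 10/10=18/247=0.07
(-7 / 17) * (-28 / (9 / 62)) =12152 / 153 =79.42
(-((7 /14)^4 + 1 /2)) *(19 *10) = -855 /8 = -106.88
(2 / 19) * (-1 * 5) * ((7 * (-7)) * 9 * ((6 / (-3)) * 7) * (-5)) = 308700 / 19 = 16247.37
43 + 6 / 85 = 3661 / 85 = 43.07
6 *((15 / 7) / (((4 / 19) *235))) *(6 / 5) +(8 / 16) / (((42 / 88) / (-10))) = -50161 / 4935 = -10.16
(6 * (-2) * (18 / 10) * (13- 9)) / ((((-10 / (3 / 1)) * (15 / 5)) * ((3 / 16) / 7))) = 8064 / 25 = 322.56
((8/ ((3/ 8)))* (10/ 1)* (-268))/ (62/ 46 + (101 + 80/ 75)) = -9862400/ 17839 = -552.86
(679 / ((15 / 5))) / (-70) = -97 / 30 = -3.23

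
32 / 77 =0.42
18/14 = 9/7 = 1.29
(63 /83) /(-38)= -63 /3154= -0.02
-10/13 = -0.77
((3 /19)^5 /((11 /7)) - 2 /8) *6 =-81690855 /54474178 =-1.50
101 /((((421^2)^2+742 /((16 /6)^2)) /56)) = 0.00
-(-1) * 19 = 19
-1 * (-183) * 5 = 915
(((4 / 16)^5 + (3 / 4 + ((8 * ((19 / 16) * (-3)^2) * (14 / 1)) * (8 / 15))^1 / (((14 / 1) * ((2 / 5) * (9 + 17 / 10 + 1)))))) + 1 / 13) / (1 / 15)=2110915 / 13312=158.57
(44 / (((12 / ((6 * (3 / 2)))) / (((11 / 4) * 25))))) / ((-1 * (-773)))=9075 / 3092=2.93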